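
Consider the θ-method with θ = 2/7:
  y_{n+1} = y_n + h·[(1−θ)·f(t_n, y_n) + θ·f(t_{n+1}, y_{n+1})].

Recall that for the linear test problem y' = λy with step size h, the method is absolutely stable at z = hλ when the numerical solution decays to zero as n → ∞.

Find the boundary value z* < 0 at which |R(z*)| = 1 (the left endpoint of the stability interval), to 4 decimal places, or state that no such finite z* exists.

On y'=λy, z=hλ:
  y_{n+1} = y_n + z·[5/7·y_n + 2/7·y_{n+1}] ⇒ (1 − 2/7z)y_{n+1} = (1 + 5/7z)y_n
  R(z) = (1 + 5/7z)/(1 − 2/7z).

Need |R(x)|<1, x<0.
x=-0.82: |R|=0.3356
R=−1: 1+5/7x = −1+2/7x ⇒ -3/7x=2 ⇒ x=2/(-3/7)=-4.6667
Confirm numerically:
  x=-3.960: |R|=0.85791 <1
  x=-3.320: |R|=0.70381 <1
  x=-2.600: |R|=0.49180 <1
  x=-5.237: |R|=1.09792 >1
  x=-4.954: |R|=1.05098 >1
  x=-4.743: |R|=1.01389 >1
So |R|<1 on (-4.6667, 0).

z* = -4.6667.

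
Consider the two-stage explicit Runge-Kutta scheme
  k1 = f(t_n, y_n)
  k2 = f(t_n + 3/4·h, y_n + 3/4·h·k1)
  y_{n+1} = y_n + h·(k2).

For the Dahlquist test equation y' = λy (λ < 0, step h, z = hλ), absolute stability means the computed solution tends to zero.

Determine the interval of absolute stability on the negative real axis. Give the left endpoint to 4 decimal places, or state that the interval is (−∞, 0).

With y'=λy (z=hλ):
  k1=λy_n ⇒ h·k1=z·y_n;  k2=λ(1+3/4z)y_n ⇒ h·k2=z(1+3/4z)y_n
  y_{n+1}/y_n = 1 + z(1+3/4z) = 1 + z + 3/4z²
  so R(z) = 1 + z + 3/4z².

Solve |R(x)|<1 on ℝ⁻.
x=-0.87: |R|=0.6977
R=1: x+3/4x²=0 ⇒ x=−4/3=-1.3333; min R=1−1/(4·3/4)=0.6667>−1
Confirm numerically:
  x=-1.026: |R|=0.76351 <1
  x=-0.985: |R|=0.74267 <1
  x=-0.978: |R|=0.73936 <1
  x=-0.632: |R|=0.66757 <1
  x=-1.684: |R|=1.44289 >1
  x=-1.514: |R|=1.20515 >1
  x=-1.481: |R|=1.16402 >1
Stable set (-1.3333, 0).

z∈(-1.3333,0).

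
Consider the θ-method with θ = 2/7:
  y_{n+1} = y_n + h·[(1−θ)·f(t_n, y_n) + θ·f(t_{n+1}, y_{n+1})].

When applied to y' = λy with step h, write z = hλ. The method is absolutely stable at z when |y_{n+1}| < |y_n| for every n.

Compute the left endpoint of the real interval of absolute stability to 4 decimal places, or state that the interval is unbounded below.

On y'=λy, z=hλ:
  y_{n+1} = y_n + z·[5/7·y_n + 2/7·y_{n+1}] ⇒ (1 − 2/7z)y_{n+1} = (1 + 5/7z)y_n
  Hence R(z) = (1 + 5/7z)/(1 − 2/7z).

Boundary: |R(x)|=1, x<0.
x=-1.31: |R|=0.0468
R=−1: 1+5/7x = −1+2/7x ⇒ -3/7x=2 ⇒ x=2/(-3/7)=-4.6667
Confirm numerically:
  x=-3.934: |R|=0.85217 <1
  x=-3.845: |R|=0.83220 <1
  x=-3.401: |R|=0.72489 <1
  x=-2.525: |R|=0.46680 <1
  x=-5.066: |R|=1.06993 >1
  x=-4.823: |R|=1.02817 >1
Stable set (-4.6667, 0).

z* = -4.6667.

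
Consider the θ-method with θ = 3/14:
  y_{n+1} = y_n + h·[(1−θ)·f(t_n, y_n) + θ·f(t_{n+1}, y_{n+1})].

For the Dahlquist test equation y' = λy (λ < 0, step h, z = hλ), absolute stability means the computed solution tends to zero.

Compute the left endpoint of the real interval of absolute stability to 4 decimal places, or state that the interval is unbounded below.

On y'=λy, z=hλ:
  y_{n+1} = y_n + z·[11/14·y_n + 3/14·y_{n+1}] ⇒ (1 − 3/14z)y_{n+1} = (1 + 11/14z)y_n
  R(z) = (1 + 11/14z)/(1 − 3/14z).

Solve |R(x)|<1 on ℝ⁻.
x=-0.35: |R|=0.6744
R=−1: 1+11/14x = −1+3/14x ⇒ -4/7x=2 ⇒ x=2/(-4/7)=-3.5000
Confirm numerically:
  x=-3.231: |R|=0.90917 <1
  x=-2.755: |R|=0.73232 <1
  x=-1.866: |R|=0.33299 <1
  x=-4.079: |R|=1.17654 >1
  x=-4.009: |R|=1.15645 >1
So |R|<1 on (-3.5000, 0).

z* = -3.5000.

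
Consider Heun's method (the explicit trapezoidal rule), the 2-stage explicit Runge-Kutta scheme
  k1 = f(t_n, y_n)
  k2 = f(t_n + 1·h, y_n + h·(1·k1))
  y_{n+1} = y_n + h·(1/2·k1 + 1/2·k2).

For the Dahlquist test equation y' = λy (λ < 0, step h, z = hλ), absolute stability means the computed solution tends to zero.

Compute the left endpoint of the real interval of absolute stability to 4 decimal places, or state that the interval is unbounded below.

z* = -2.0000.

Set f=λy, z=hλ:
  order 2, 2-stage ⇒ R(z)=1+z+z^2/2
  (e.g. R(-1.11)=0.50605, |R|=0.50605)

Need |R(x)|<1, x<0.
x=-1.11: |R|=0.5060
|R(-2.11)|=1.1160 |R(-2.04)|=1.0408 |R(-1.35)|=0.5613
Bisect:
  x_lo=-2.6083 |R|=1.7934  x_hi=-0.3837 |R|=0.6899
  mid=-1.49605 |R|=0.62303 →hi
  mid=-2.05220 |R|=1.05356 →lo
  mid=-1.77412 |R|=0.79963 →hi
  mid=-1.91316 |R|=0.91693 →hi
  mid=-1.98268 |R|=0.98283 →hi
  mid=-2.01744 |R|=1.01759 →lo
  mid=-2.00006 |R|=1.00006 →lo
  mid=-1.99137 |R|=0.99140 →hi
  ...
  [-2.00006,-1.99992] ⇒ x*=-2.0000
So |R|<1 on (-2.0000, 0).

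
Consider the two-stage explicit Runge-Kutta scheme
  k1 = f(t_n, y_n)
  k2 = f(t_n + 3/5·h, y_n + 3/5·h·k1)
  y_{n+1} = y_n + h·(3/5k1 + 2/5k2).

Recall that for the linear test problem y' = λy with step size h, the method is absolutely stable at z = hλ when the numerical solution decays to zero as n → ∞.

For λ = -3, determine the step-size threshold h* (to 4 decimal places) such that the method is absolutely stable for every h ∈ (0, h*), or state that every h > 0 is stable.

(-4.1667,0); λ=-3 ⇒ h* = (25/6)/3 = 1.3889.

On y'=λy, z=hλ:
  k1=λy_n ⇒ h·k1=z·y_n;  k2=λ(1+3/5z)y_n ⇒ h·k2=z(1+3/5z)y_n
  y_{n+1}/y_n = 1 + 3/5z + 2/5z(1+3/5z) = 1 + z + 6/25z²
  R(z) = 1 + z + 6/25z².

Find x<0 with |R(x)|<1.
x=-0.92: |R|=0.2831
R=1: x+6/25x²=0 ⇒ x=−25/6=-4.1667; min R=1−1/(4·6/25)=-0.0417>−1
Confirm numerically:
  x=-3.714: |R|=0.59651 <1
  x=-2.559: |R|=0.01264 <1
  x=-1.905: |R|=0.03403 <1
  x=-1.846: |R|=0.02815 <1
  x=-4.314: |R|=1.15254 >1
  x=-4.288: |R|=1.12487 >1
So |R|<1 on (-4.1667, 0).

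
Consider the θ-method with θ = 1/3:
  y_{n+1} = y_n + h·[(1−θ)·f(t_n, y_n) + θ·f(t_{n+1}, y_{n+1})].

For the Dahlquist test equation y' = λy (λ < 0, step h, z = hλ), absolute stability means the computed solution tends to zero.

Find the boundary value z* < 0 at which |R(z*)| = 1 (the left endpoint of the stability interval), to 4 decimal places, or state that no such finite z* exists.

left endpoint -6.0000.

On y'=λy, z=hλ:
  y_{n+1} = y_n + z·[2/3·y_n + 1/3·y_{n+1}] ⇒ (1 − 1/3z)y_{n+1} = (1 + 2/3z)y_n
  ⇒ R(z) = (1 + 2/3z)/(1 − 1/3z).

Solve |R(x)|<1 on ℝ⁻.
x=-0.48: |R|=0.5862
R=−1: 1+2/3x = −1+1/3x ⇒ -1/3x=2 ⇒ x=2/(-1/3)=-6.0000
Confirm numerically:
  x=-4.957: |R|=0.86892 <1
  x=-4.768: |R|=0.84140 <1
  x=-2.548: |R|=0.37779 <1
  x=-6.580: |R|=1.06054 >1
  x=-6.442: |R|=1.04681 >1
  x=-6.353: |R|=1.03774 >1
Stable set (-6.0000, 0).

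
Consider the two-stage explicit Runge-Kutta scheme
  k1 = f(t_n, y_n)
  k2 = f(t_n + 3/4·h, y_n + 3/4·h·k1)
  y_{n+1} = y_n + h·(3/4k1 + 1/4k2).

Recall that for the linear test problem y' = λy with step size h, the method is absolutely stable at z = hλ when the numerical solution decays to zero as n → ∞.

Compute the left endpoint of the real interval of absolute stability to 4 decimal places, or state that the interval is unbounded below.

left endpoint -5.3333.

On y'=λy, z=hλ:
  k1=λy_n ⇒ h·k1=z·y_n;  k2=λ(1+3/4z)y_n ⇒ h·k2=z(1+3/4z)y_n
  y_{n+1}/y_n = 1 + 3/4z + 1/4z(1+3/4z) = 1 + z + 3/16z²
  R(z) = 1 + z + 3/16z².

Solve |R(x)|<1 on ℝ⁻.
x=-1.73: |R|=0.1688
R=1: x+3/16x²=0 ⇒ x=−16/3=-5.3333; min R=1−1/(4·3/16)=-0.3333>−1
Confirm numerically:
  x=-4.872: |R|=0.57857 <1
  x=-4.245: |R|=0.13375 <1
  x=-2.928: |R|=0.32053 <1
  x=-2.162: |R|=0.28558 <1
  x=-5.929: |R|=1.66220 >1
  x=-5.648: |R|=1.33323 >1
  x=-5.512: |R|=1.18465 >1
Interval (-5.3333, 0).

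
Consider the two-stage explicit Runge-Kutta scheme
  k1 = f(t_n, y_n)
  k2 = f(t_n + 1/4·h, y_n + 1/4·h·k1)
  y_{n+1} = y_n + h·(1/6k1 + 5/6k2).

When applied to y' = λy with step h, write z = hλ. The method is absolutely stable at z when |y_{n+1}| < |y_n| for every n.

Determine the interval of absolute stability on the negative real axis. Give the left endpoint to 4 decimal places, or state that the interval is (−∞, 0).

With y'=λy (z=hλ):
  k1=λy_n ⇒ h·k1=z·y_n;  k2=λ(1+1/4z)y_n ⇒ h·k2=z(1+1/4z)y_n
  y_{n+1}/y_n = 1 + 1/6z + 5/6z(1+1/4z) = 1 + z + 5/24z²
  so R(z) = 1 + z + 5/24z².

Boundary: |R(x)|=1, x<0.
x=-1.71: |R|=0.1008
R=1: x+5/24x²=0 ⇒ x=−24/5=-4.8000; min R=1−1/(4·5/24)=-0.2000>−1
Confirm numerically:
  x=-4.688: |R|=0.89061 <1
  x=-4.219: |R|=0.48933 <1
  x=-4.046: |R|=0.36444 <1
  x=-5.322: |R|=1.57877 >1
  x=-5.106: |R|=1.32551 >1
  x=-5.052: |R|=1.26523 >1
So |R|<1 on (-4.8000, 0).

z∈(-4.8000,0).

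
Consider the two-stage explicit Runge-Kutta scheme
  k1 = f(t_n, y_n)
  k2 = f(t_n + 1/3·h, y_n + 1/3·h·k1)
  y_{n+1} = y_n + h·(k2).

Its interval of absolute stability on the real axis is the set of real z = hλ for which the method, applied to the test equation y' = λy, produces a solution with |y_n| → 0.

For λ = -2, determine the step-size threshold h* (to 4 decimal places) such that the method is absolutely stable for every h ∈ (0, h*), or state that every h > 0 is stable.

(-3.0000,0); λ=-2 ⇒ h* = (3)/2 = 1.5000.

Set f=λy, z=hλ:
  k1=λy_n ⇒ h·k1=z·y_n;  k2=λ(1+1/3z)y_n ⇒ h·k2=z(1+1/3z)y_n
  y_{n+1}/y_n = 1 + z(1+1/3z) = 1 + z + 1/3z²
  so R(z) = 1 + z + 1/3z².

Boundary: |R(x)|=1, x<0.
x=-0.96: |R|=0.3472
R=1: x+1/3x²=0 ⇒ x=−3=-3.0000; min R=1−1/(4·1/3)=0.2500>−1
Confirm numerically:
  x=-2.922: |R|=0.92403 <1
  x=-2.571: |R|=0.63235 <1
  x=-2.504: |R|=0.58601 <1
  x=-1.434: |R|=0.25145 <1
  x=-3.587: |R|=1.70186 >1
  x=-3.579: |R|=1.69075 >1
Stable set (-3.0000, 0).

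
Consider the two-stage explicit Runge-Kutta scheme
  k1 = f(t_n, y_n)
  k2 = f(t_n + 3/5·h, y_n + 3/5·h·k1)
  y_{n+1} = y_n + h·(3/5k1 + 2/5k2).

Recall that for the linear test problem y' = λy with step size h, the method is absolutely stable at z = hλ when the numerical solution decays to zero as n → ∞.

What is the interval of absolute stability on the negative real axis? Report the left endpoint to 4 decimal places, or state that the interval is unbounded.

z∈(-4.1667,0).

With y'=λy (z=hλ):
  k1=λy_n ⇒ h·k1=z·y_n;  k2=λ(1+3/5z)y_n ⇒ h·k2=z(1+3/5z)y_n
  y_{n+1}/y_n = 1 + 3/5z + 2/5z(1+3/5z) = 1 + z + 6/25z²
  Hence R(z) = 1 + z + 6/25z².

Find x<0 with |R(x)|<1.
x=-1.21: |R|=0.1414
R=1: x+6/25x²=0 ⇒ x=−25/6=-4.1667; min R=1−1/(4·6/25)=-0.0417>−1
Confirm numerically:
  x=-3.651: |R|=0.54815 <1
  x=-2.493: |R|=0.00139 <1
  x=-2.285: |R|=0.03191 <1
  x=-4.627: |R|=1.51119 >1
  x=-4.220: |R|=1.05402 >1
So |R|<1 on (-4.1667, 0).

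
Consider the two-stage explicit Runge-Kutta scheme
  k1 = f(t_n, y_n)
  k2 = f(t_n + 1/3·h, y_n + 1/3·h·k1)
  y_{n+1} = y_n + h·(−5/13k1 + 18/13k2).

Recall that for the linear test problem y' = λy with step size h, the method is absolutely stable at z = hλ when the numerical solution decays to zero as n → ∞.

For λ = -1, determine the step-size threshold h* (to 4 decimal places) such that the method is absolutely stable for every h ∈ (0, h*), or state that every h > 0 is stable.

(-2.1667,0); λ=-1 ⇒ h* = (13/6)/1 = 2.1667.

On y'=λy, z=hλ:
  k1=λy_n ⇒ h·k1=z·y_n;  k2=λ(1+1/3z)y_n ⇒ h·k2=z(1+1/3z)y_n
  y_{n+1}/y_n = 1 − 5/13z + 18/13z(1+1/3z) = 1 + z + 6/13z²
  so R(z) = 1 + z + 6/13z².

Need |R(x)|<1, x<0.
x=-1.54: |R|=0.5546
R=1: x+6/13x²=0 ⇒ x=−13/6=-2.1667; min R=1−1/(4·6/13)=0.4583>−1
Confirm numerically:
  x=-2.119: |R|=0.95338 <1
  x=-1.612: |R|=0.58733 <1
  x=-0.876: |R|=0.47817 <1
  x=-2.614: |R|=1.53969 >1
  x=-2.600: |R|=1.52000 >1
  x=-2.347: |R|=1.19534 >1
Interval (-2.1667, 0).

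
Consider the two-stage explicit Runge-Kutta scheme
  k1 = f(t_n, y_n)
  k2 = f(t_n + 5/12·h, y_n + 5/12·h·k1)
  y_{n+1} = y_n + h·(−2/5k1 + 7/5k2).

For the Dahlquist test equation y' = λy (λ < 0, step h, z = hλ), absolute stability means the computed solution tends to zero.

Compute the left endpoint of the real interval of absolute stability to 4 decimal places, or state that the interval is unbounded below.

left endpoint -1.7143.

Test eqn y'=λy, z=hλ:
  k1=λy_n ⇒ h·k1=z·y_n;  k2=λ(1+5/12z)y_n ⇒ h·k2=z(1+5/12z)y_n
  y_{n+1}/y_n = 1 − 2/5z + 7/5z(1+5/12z) = 1 + z + 7/12z²
  R(z) = 1 + z + 7/12z².

Need |R(x)|<1, x<0.
x=-0.71: |R|=0.5841
R=1: x+7/12x²=0 ⇒ x=−12/7=-1.7143; min R=1−1/(4·7/12)=0.5714>−1
Confirm numerically:
  x=-1.561: |R|=0.86042 <1
  x=-0.869: |R|=0.57151 <1
  x=-0.843: |R|=0.57155 <1
  x=-1.951: |R|=1.26940 >1
  x=-1.872: |R|=1.17222 >1
Stable set (-1.7143, 0).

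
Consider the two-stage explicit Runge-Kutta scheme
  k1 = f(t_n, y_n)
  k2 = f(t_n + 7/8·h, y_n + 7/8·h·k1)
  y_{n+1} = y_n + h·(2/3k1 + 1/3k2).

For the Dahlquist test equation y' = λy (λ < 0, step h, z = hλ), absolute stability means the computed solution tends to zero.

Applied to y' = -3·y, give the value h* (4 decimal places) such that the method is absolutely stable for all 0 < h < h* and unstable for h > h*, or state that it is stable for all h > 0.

(-3.4286,0); λ=-3 ⇒ h* = (24/7)/3 = 1.1429.

Test eqn y'=λy, z=hλ:
  k1=λy_n ⇒ h·k1=z·y_n;  k2=λ(1+7/8z)y_n ⇒ h·k2=z(1+7/8z)y_n
  y_{n+1}/y_n = 1 + 2/3z + 1/3z(1+7/8z) = 1 + z + 7/24z²
  Hence R(z) = 1 + z + 7/24z².

Need |R(x)|<1, x<0.
x=-0.38: |R|=0.6621
R=1: x+7/24x²=0 ⇒ x=−24/7=-3.4286; min R=1−1/(4·7/24)=0.1429>−1
Confirm numerically:
  x=-3.362: |R|=0.93472 <1
  x=-3.182: |R|=0.77116 <1
  x=-2.862: |R|=0.52705 <1
  x=-2.241: |R|=0.22377 <1
  x=-3.800: |R|=1.41167 >1
  x=-3.581: |R|=1.15921 >1
Interval (-3.4286, 0).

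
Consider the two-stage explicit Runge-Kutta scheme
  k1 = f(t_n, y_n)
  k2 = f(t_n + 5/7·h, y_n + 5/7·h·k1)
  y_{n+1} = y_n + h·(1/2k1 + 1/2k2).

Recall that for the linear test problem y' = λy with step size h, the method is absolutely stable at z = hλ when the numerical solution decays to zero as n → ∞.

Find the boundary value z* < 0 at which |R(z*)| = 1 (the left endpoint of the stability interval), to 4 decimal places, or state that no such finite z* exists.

left endpoint -2.8000.

Set f=λy, z=hλ:
  k1=λy_n ⇒ h·k1=z·y_n;  k2=λ(1+5/7z)y_n ⇒ h·k2=z(1+5/7z)y_n
  y_{n+1}/y_n = 1 + 1/2z + 1/2z(1+5/7z) = 1 + z + 5/14z²
  so R(z) = 1 + z + 5/14z².

Find x<0 with |R(x)|<1.
x=-1.57: |R|=0.3103
R=1: x+5/14x²=0 ⇒ x=−14/5=-2.8000; min R=1−1/(4·5/14)=0.3000>−1
Confirm numerically:
  x=-2.665: |R|=0.87151 <1
  x=-2.418: |R|=0.67012 <1
  x=-2.381: |R|=0.64370 <1
  x=-2.093: |R|=0.47152 <1
  x=-3.342: |R|=1.64692 >1
  x=-3.233: |R|=1.49996 >1
Interval (-2.8000, 0).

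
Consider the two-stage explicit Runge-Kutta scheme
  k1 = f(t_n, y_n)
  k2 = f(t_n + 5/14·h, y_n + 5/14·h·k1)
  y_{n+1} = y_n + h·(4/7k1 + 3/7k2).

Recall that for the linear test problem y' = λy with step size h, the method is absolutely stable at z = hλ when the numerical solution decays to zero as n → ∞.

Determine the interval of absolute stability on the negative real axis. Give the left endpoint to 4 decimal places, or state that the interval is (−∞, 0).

With y'=λy (z=hλ):
  k1=λy_n ⇒ h·k1=z·y_n;  k2=λ(1+5/14z)y_n ⇒ h·k2=z(1+5/14z)y_n
  y_{n+1}/y_n = 1 + 4/7z + 3/7z(1+5/14z) = 1 + z + 15/98z²
  R(z) = 1 + z + 15/98z².

Solve |R(x)|<1 on ℝ⁻.
x=-0.51: |R|=0.5298
R=1: x+15/98x²=0 ⇒ x=−98/15=-6.5333; min R=1−1/(4·15/98)=-0.6333>−1
Confirm numerically:
  x=-5.631: |R|=0.22229 <1
  x=-5.491: |R|=0.12396 <1
  x=-3.079: |R|=0.62794 <1
  x=-6.732: |R|=1.20471 >1
  x=-6.652: |R|=1.12082 >1
  x=-6.568: |R|=1.03485 >1
Stable set (-6.5333, 0).

(-6.5333, 0).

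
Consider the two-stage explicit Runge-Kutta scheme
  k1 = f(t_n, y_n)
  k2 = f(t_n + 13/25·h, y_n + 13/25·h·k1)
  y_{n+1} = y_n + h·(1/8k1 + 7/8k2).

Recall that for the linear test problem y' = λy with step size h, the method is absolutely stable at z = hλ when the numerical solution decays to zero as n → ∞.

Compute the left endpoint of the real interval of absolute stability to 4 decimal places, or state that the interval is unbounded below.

Set f=λy, z=hλ:
  k1=λy_n ⇒ h·k1=z·y_n;  k2=λ(1+13/25z)y_n ⇒ h·k2=z(1+13/25z)y_n
  y_{n+1}/y_n = 1 + 1/8z + 7/8z(1+13/25z) = 1 + z + 91/200z²
  so R(z) = 1 + z + 91/200z².

Boundary: |R(x)|=1, x<0.
x=-0.57: |R|=0.5778
R=1: x+91/200x²=0 ⇒ x=−200/91=-2.1978; min R=1−1/(4·91/200)=0.4505>−1
Confirm numerically:
  x=-1.930: |R|=0.76483 <1
  x=-1.848: |R|=0.70587 <1
  x=-1.280: |R|=0.46547 <1
  x=-2.782: |R|=1.73948 >1
  x=-2.511: |R|=1.35783 >1
  x=-2.312: |R|=1.12013 >1
So |R|<1 on (-2.1978, 0).

z* = -2.1978.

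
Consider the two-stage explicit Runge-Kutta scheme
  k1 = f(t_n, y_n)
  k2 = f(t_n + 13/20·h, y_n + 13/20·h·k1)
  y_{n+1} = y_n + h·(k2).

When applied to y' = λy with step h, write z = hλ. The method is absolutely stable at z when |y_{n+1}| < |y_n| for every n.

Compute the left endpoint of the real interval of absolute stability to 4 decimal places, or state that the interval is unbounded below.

Set f=λy, z=hλ:
  k1=λy_n ⇒ h·k1=z·y_n;  k2=λ(1+13/20z)y_n ⇒ h·k2=z(1+13/20z)y_n
  y_{n+1}/y_n = 1 + z(1+13/20z) = 1 + z + 13/20z²
  R(z) = 1 + z + 13/20z².

Solve |R(x)|<1 on ℝ⁻.
x=-1.73: |R|=1.2154
R=1: x+13/20x²=0 ⇒ x=−20/13=-1.5385; min R=1−1/(4·13/20)=0.6154>−1
Confirm numerically:
  x=-1.057: |R|=0.66921 <1
  x=-0.974: |R|=0.64264 <1
  x=-0.739: |R|=0.61598 <1
  x=-2.088: |R|=1.74583 >1
  x=-1.915: |R|=1.46870 >1
So |R|<1 on (-1.5385, 0).

left endpoint -1.5385.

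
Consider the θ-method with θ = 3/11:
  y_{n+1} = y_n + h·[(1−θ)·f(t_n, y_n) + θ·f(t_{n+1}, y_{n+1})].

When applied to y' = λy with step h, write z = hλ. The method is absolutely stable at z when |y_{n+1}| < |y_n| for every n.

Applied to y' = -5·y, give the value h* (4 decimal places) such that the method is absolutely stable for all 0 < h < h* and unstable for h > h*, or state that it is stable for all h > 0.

(-4.4000,0); λ=-5 ⇒ h* = (22/5)/5 = 0.8800.

On y'=λy, z=hλ:
  y_{n+1} = y_n + z·[8/11·y_n + 3/11·y_{n+1}] ⇒ (1 − 3/11z)y_{n+1} = (1 + 8/11z)y_n
  so R(z) = (1 + 8/11z)/(1 − 3/11z).

Need |R(x)|<1, x<0.
x=-1.72: |R|=0.1708
R=−1: 1+8/11x = −1+3/11x ⇒ -5/11x=2 ⇒ x=2/(-5/11)=-4.4000
Confirm numerically:
  x=-2.943: |R|=0.63261 <1
  x=-2.684: |R|=0.54965 <1
  x=-2.520: |R|=0.49353 <1
  x=-2.351: |R|=0.43250 <1
  x=-4.937: |R|=1.10403 >1
  x=-4.792: |R|=1.07724 >1
  x=-4.535: |R|=1.02743 >1
So |R|<1 on (-4.4000, 0).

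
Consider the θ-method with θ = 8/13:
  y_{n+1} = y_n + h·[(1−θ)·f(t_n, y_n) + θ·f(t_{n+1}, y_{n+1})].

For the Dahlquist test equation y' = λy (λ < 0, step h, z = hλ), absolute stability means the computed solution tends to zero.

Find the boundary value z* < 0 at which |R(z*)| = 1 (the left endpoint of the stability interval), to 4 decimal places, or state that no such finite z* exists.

unbounded; (−∞, 0).

Set f=λy, z=hλ:
  y_{n+1} = y_n + z·[5/13·y_n + 8/13·y_{n+1}] ⇒ (1 − 8/13z)y_{n+1} = (1 + 5/13z)y_n
  so R(z) = (1 + 5/13z)/(1 − 8/13z).

Find x<0 with |R(x)|<1.
x=-1.28: |R|=0.2840
x=-2: |R|=0.1034
x=-10: |R|=0.3978
x=-100: |R|=0.5990
θ=8/13≥1/2 ⇒ |1+5/13x|<|1−8/13x| ∀x<0 ⇒ interval (−∞,0).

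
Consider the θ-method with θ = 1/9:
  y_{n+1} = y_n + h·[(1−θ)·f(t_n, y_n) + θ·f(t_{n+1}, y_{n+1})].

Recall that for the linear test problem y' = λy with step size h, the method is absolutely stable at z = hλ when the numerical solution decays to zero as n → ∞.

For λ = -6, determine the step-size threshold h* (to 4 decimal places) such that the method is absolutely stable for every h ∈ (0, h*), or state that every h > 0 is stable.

(-2.5714,0); λ=-6 ⇒ h* = (18/7)/6 = 0.4286.

Set f=λy, z=hλ:
  y_{n+1} = y_n + z·[8/9·y_n + 1/9·y_{n+1}] ⇒ (1 − 1/9z)y_{n+1} = (1 + 8/9z)y_n
  R(z) = (1 + 8/9z)/(1 − 1/9z).

Need |R(x)|<1, x<0.
x=-0.82: |R|=0.2485
R=−1: 1+8/9x = −1+1/9x ⇒ -7/9x=2 ⇒ x=2/(-7/9)=-2.5714
Confirm numerically:
  x=-2.445: |R|=0.92267 <1
  x=-2.362: |R|=0.87097 <1
  x=-1.340: |R|=0.16634 <1
  x=-1.233: |R|=0.08443 <1
  x=-3.022: |R|=1.26235 >1
  x=-2.873: |R|=1.17780 >1
Interval (-2.5714, 0).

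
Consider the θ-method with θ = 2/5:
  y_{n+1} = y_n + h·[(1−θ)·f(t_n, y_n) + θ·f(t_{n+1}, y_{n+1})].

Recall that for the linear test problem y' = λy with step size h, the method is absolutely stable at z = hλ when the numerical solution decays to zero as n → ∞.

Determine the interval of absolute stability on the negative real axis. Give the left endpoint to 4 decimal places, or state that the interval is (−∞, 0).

Set f=λy, z=hλ:
  y_{n+1} = y_n + z·[3/5·y_n + 2/5·y_{n+1}] ⇒ (1 − 2/5z)y_{n+1} = (1 + 3/5z)y_n
  R(z) = (1 + 3/5z)/(1 − 2/5z).

Boundary: |R(x)|=1, x<0.
x=-1.09: |R|=0.2409
R=−1: 1+3/5x = −1+2/5x ⇒ -1/5x=2 ⇒ x=2/(-1/5)=-10.0000
Confirm numerically:
  x=-9.250: |R|=0.96809 <1
  x=-7.237: |R|=0.85812 <1
  x=-4.788: |R|=0.64243 <1
  x=-4.011: |R|=0.54009 <1
  x=-10.039: |R|=1.00156 >1
  x=-10.021: |R|=1.00084 >1
Interval (-10.0000, 0).

z∈(-10.0000,0).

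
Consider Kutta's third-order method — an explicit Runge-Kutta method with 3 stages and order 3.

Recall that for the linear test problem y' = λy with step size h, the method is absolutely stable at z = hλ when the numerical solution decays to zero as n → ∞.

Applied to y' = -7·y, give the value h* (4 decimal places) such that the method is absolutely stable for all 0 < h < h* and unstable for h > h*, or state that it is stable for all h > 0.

(-2.5127,0); λ=-7 ⇒ h* = 0.3590.

With y'=λy (z=hλ):
  order 3, 3-stage ⇒ R(z)=1+z+z^2/2+z^3/6
  (e.g. R(-0.99)=0.33833, |R|=0.33833)

Solve |R(x)|<1 on ℝ⁻.
x=-0.99: |R|=0.3383
|R(-1.38)|=0.1342 |R(-1.05)|=0.3083 |R(-0.59)|=0.5498
Bisect:
  x_lo=-3.3277 |R|=2.9325  x_hi=-0.3617 |R|=0.6958
  mid=-1.84473 |R|=0.18949 →hi
  mid=-2.58622 |R|=1.12495 →lo
  mid=-2.21547 |R|=0.57369 →hi
  mid=-2.40084 |R|=0.82525 →hi
  mid=-2.49353 |R|=0.96869 →hi
  mid=-2.53987 |R|=1.04516 →lo
  mid=-2.51670 |R|=1.00652 →lo
  mid=-2.50512 |R|=0.98750 →hi
  mid=-2.51091 |R|=0.99698 →hi
  ...
  [-2.51290,-2.51272] ⇒ x*=-2.5127
So |R|<1 on (-2.5127, 0).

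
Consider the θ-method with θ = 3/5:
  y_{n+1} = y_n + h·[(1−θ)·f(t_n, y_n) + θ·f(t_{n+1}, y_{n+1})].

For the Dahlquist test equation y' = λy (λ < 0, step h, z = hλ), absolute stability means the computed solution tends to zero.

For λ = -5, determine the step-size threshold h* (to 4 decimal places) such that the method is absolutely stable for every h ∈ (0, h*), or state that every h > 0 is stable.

interval (−∞, 0). Any h>0 works for λ=-5.

Set f=λy, z=hλ:
  y_{n+1} = y_n + z·[2/5·y_n + 3/5·y_{n+1}] ⇒ (1 − 3/5z)y_{n+1} = (1 + 2/5z)y_n
  R(z) = (1 + 2/5z)/(1 − 3/5z).

Need |R(x)|<1, x<0.
x=-1.07: |R|=0.3484
x=-2: |R|=0.0909
x=-10: |R|=0.4286
x=-100: |R|=0.6393
θ=3/5≥1/2 ⇒ |1+2/5x|<|1−3/5x| ∀x<0 ⇒ stable on all of ℝ⁻.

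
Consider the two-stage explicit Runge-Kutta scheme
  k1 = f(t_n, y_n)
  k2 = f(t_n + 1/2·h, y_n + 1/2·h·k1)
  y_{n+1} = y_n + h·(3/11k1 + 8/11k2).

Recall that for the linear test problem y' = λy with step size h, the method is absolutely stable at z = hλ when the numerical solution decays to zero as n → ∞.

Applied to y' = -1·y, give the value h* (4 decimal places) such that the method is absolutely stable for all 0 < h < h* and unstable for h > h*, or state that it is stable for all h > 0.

Test eqn y'=λy, z=hλ:
  k1=λy_n ⇒ h·k1=z·y_n;  k2=λ(1+1/2z)y_n ⇒ h·k2=z(1+1/2z)y_n
  y_{n+1}/y_n = 1 + 3/11z + 8/11z(1+1/2z) = 1 + z + 4/11z²
  so R(z) = 1 + z + 4/11z².

Boundary: |R(x)|=1, x<0.
x=-0.49: |R|=0.5973
R=1: x+4/11x²=0 ⇒ x=−11/4=-2.7500; min R=1−1/(4·4/11)=0.3125>−1
Confirm numerically:
  x=-2.533: |R|=0.80012 <1
  x=-2.105: |R|=0.50628 <1
  x=-1.332: |R|=0.31317 <1
  x=-3.300: |R|=1.66000 >1
  x=-2.946: |R|=1.20997 >1
  x=-2.831: |R|=1.08339 >1
So |R|<1 on (-2.7500, 0).

(-2.7500,0); λ=-1 ⇒ h* = (11/4)/1 = 2.7500.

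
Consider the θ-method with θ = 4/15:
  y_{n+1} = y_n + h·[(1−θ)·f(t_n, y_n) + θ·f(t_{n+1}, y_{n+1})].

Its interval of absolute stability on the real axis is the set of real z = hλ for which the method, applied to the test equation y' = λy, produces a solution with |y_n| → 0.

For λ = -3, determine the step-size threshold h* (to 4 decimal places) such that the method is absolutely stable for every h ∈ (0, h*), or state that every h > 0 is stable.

(-4.2857,0); λ=-3 ⇒ h* = (30/7)/3 = 1.4286.

Test eqn y'=λy, z=hλ:
  y_{n+1} = y_n + z·[11/15·y_n + 4/15·y_{n+1}] ⇒ (1 − 4/15z)y_{n+1} = (1 + 11/15z)y_n
  so R(z) = (1 + 11/15z)/(1 − 4/15z).

Need |R(x)|<1, x<0.
x=-1.25: |R|=0.0625
R=−1: 1+11/15x = −1+4/15x ⇒ -7/15x=2 ⇒ x=2/(-7/15)=-4.2857
Confirm numerically:
  x=-3.427: |R|=0.79062 <1
  x=-2.566: |R|=0.52351 <1
  x=-1.927: |R|=0.27290 <1
  x=-4.646: |R|=1.07510 >1
  x=-4.444: |R|=1.03381 >1
  x=-4.346: |R|=1.01303 >1
So |R|<1 on (-4.2857, 0).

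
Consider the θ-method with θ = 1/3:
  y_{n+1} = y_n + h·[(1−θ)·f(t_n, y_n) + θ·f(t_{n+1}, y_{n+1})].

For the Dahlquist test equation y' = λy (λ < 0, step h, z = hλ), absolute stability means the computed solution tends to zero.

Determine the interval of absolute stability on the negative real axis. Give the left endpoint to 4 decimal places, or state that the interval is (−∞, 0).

Test eqn y'=λy, z=hλ:
  y_{n+1} = y_n + z·[2/3·y_n + 1/3·y_{n+1}] ⇒ (1 − 1/3z)y_{n+1} = (1 + 2/3z)y_n
  Hence R(z) = (1 + 2/3z)/(1 − 1/3z).

Solve |R(x)|<1 on ℝ⁻.
x=-0.78: |R|=0.3810
R=−1: 1+2/3x = −1+1/3x ⇒ -1/3x=2 ⇒ x=2/(-1/3)=-6.0000
Confirm numerically:
  x=-5.622: |R|=0.95616 <1
  x=-4.263: |R|=0.76084 <1
  x=-3.160: |R|=0.53896 <1
  x=-2.620: |R|=0.39858 <1
  x=-6.232: |R|=1.02513 >1
  x=-6.084: |R|=1.00925 >1
Stable set (-6.0000, 0).

z∈(-6.0000,0).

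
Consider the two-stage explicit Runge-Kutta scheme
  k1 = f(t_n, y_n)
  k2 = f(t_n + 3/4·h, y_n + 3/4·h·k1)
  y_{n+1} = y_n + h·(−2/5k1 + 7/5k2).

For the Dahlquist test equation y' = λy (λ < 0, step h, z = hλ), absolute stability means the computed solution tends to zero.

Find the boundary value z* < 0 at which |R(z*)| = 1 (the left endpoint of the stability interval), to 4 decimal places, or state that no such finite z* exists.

left endpoint -0.9524.

With y'=λy (z=hλ):
  k1=λy_n ⇒ h·k1=z·y_n;  k2=λ(1+3/4z)y_n ⇒ h·k2=z(1+3/4z)y_n
  y_{n+1}/y_n = 1 − 2/5z + 7/5z(1+3/4z) = 1 + z + 21/20z²
  so R(z) = 1 + z + 21/20z².

Solve |R(x)|<1 on ℝ⁻.
x=-1.79: |R|=2.5743
R=1: x+21/20x²=0 ⇒ x=−20/21=-0.9524; min R=1−1/(4·21/20)=0.7619>−1
Confirm numerically:
  x=-0.844: |R|=0.90395 <1
  x=-0.787: |R|=0.86334 <1
  x=-0.728: |R|=0.82848 <1
  x=-0.615: |R|=0.78214 <1
  x=-1.498: |R|=1.85820 >1
  x=-1.123: |R|=1.20119 >1
  x=-1.101: |R|=1.17181 >1
Stable set (-0.9524, 0).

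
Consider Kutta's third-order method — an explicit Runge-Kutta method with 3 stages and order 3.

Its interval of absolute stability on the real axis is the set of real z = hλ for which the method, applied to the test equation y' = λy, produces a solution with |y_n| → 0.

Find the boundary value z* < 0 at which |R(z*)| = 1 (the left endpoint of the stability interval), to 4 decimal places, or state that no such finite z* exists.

z* = -2.5127.

On y'=λy, z=hλ:
  order 3, 3-stage ⇒ R(z)=1+z+z^2/2+z^3/6
  (e.g. R(-1.26)=0.20040, |R|=0.20040)

Find x<0 with |R(x)|<1.
x=-1.26: |R|=0.2004
|R(-2.2)|=0.5547 |R(-1.1)|=0.2832 |R(-0.67)|=0.5043
Bisect:
  x_lo=-3.3916 |R|=3.1423  x_hi=-0.1344 |R|=0.8742
  mid=-1.76300 |R|=0.12220 →hi
  mid=-2.57728 |R|=1.10931 →lo
  mid=-2.17014 |R|=0.51877 →hi
  mid=-2.37371 |R|=0.78558 →hi
  mid=-2.47550 |R|=0.93980 →hi
  mid=-2.52639 |R|=1.02258 →lo
  mid=-2.50095 |R|=0.98070 →hi
  mid=-2.51367 |R|=1.00152 →lo
  mid=-2.50731 |R|=0.99108 →hi
  ...
  [-2.51287,-2.51267] ⇒ x*=-2.5127
Stable set (-2.5127, 0).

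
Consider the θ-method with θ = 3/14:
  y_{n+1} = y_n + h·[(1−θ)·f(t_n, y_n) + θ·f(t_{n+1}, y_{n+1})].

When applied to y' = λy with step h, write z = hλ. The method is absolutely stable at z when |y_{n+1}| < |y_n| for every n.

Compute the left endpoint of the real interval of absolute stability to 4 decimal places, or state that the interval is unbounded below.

z* = -3.5000.

With y'=λy (z=hλ):
  y_{n+1} = y_n + z·[11/14·y_n + 3/14·y_{n+1}] ⇒ (1 − 3/14z)y_{n+1} = (1 + 11/14z)y_n
  Hence R(z) = (1 + 11/14z)/(1 − 3/14z).

Need |R(x)|<1, x<0.
x=-1.53: |R|=0.1522
R=−1: 1+11/14x = −1+3/14x ⇒ -4/7x=2 ⇒ x=2/(-4/7)=-3.5000
Confirm numerically:
  x=-3.215: |R|=0.90357 <1
  x=-2.181: |R|=0.48635 <1
  x=-1.835: |R|=0.31710 <1
  x=-1.514: |R|=0.14313 <1
  x=-4.007: |R|=1.15587 >1
  x=-3.949: |R|=1.13897 >1
Stable set (-3.5000, 0).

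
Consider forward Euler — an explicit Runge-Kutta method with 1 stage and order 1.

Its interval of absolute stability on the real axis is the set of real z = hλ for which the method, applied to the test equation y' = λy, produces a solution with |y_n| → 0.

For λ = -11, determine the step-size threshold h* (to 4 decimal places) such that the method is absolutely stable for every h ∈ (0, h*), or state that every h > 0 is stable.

Test eqn y'=λy, z=hλ:
  order 1, 1-stage ⇒ R(z)=1+z
  (e.g. R(-0.6)=0.40000, |R|=0.40000)

Find x<0 with |R(x)|<1.
x=-0.6: |R|=0.4000
|R(-2.12)|=1.1200 |R(-1.48)|=0.4800 |R(-0.56)|=0.4400
Bisect:
  x_lo=-2.4925 |R|=1.4925  x_hi=-0.1375 |R|=0.8625
  mid=-1.31504 |R|=0.31504 →hi
  mid=-1.90379 |R|=0.90379 →hi
  mid=-2.19817 |R|=1.19817 →lo
  mid=-2.05098 |R|=1.05098 →lo
  mid=-1.97738 |R|=0.97738 →hi
  mid=-2.01418 |R|=1.01418 →lo
  mid=-1.99578 |R|=0.99578 →hi
  mid=-2.00498 |R|=1.00498 →lo
  ...
  [-2.00009,-1.99995] ⇒ x*=-2.0000
Stable set (-2.0000, 0).

(-2.0000,0); λ=-11 ⇒ h* = 0.1818.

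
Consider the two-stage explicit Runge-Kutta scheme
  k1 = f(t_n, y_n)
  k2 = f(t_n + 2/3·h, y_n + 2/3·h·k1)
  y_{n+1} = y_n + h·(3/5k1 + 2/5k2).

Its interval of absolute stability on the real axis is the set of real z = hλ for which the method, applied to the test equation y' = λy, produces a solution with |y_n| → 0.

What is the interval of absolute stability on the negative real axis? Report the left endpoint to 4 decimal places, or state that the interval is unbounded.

On y'=λy, z=hλ:
  k1=λy_n ⇒ h·k1=z·y_n;  k2=λ(1+2/3z)y_n ⇒ h·k2=z(1+2/3z)y_n
  y_{n+1}/y_n = 1 + 3/5z + 2/5z(1+2/3z) = 1 + z + 4/15z²
  Hence R(z) = 1 + z + 4/15z².

Solve |R(x)|<1 on ℝ⁻.
x=-0.34: |R|=0.6908
R=1: x+4/15x²=0 ⇒ x=−15/4=-3.7500; min R=1−1/(4·4/15)=0.0625>−1
Confirm numerically:
  x=-3.706: |R|=0.95652 <1
  x=-3.524: |R|=0.78762 <1
  x=-3.140: |R|=0.48923 <1
  x=-2.950: |R|=0.37067 <1
  x=-4.194: |R|=1.49657 >1
  x=-3.984: |R|=1.24860 >1
Interval (-3.7500, 0).

z∈(-3.7500,0).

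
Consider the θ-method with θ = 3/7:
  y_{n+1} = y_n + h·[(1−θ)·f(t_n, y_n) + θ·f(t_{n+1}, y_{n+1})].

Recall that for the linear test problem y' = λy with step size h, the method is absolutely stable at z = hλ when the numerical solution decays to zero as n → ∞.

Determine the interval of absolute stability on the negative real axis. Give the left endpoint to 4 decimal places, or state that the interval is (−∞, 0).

(-14.0000, 0).

Test eqn y'=λy, z=hλ:
  y_{n+1} = y_n + z·[4/7·y_n + 3/7·y_{n+1}] ⇒ (1 − 3/7z)y_{n+1} = (1 + 4/7z)y_n
  so R(z) = (1 + 4/7z)/(1 − 3/7z).

Find x<0 with |R(x)|<1.
x=-1.08: |R|=0.2617
R=−1: 1+4/7x = −1+3/7x ⇒ -1/7x=2 ⇒ x=2/(-1/7)=-14.0000
Confirm numerically:
  x=-13.918: |R|=0.99832 <1
  x=-12.766: |R|=0.97276 <1
  x=-9.128: |R|=0.85831 <1
  x=-8.113: |R|=0.81215 <1
  x=-14.555: |R|=1.01095 >1
  x=-14.185: |R|=1.00373 >1
  x=-14.120: |R|=1.00243 >1
Stable set (-14.0000, 0).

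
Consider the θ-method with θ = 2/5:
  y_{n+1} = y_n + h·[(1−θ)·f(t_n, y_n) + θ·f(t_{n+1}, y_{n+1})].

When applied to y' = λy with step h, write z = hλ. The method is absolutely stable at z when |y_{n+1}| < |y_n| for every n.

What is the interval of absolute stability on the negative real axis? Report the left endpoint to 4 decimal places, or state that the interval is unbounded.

z∈(-10.0000,0).

On y'=λy, z=hλ:
  y_{n+1} = y_n + z·[3/5·y_n + 2/5·y_{n+1}] ⇒ (1 − 2/5z)y_{n+1} = (1 + 3/5z)y_n
  so R(z) = (1 + 3/5z)/(1 − 2/5z).

Find x<0 with |R(x)|<1.
x=-1.74: |R|=0.0259
R=−1: 1+3/5x = −1+2/5x ⇒ -1/5x=2 ⇒ x=2/(-1/5)=-10.0000
Confirm numerically:
  x=-7.795: |R|=0.89291 <1
  x=-6.986: |R|=0.84113 <1
  x=-5.383: |R|=0.70715 <1
  x=-5.218: |R|=0.69020 <1
  x=-10.388: |R|=1.01505 >1
  x=-10.331: |R|=1.01290 >1
Stable set (-10.0000, 0).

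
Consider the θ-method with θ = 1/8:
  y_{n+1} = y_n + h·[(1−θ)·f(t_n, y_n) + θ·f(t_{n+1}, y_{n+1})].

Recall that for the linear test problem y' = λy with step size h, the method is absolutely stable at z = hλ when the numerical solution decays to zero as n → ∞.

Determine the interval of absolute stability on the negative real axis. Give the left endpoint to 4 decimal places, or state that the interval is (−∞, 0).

Set f=λy, z=hλ:
  y_{n+1} = y_n + z·[7/8·y_n + 1/8·y_{n+1}] ⇒ (1 − 1/8z)y_{n+1} = (1 + 7/8z)y_n
  so R(z) = (1 + 7/8z)/(1 − 1/8z).

Find x<0 with |R(x)|<1.
x=-0.96: |R|=0.1429
R=−1: 1+7/8x = −1+1/8x ⇒ -3/4x=2 ⇒ x=2/(-3/4)=-2.6667
Confirm numerically:
  x=-2.458: |R|=0.88028 <1
  x=-2.021: |R|=0.61341 <1
  x=-1.454: |R|=0.23038 <1
  x=-2.890: |R|=1.12305 >1
  x=-2.813: |R|=1.08120 >1
So |R|<1 on (-2.6667, 0).

z∈(-2.6667,0).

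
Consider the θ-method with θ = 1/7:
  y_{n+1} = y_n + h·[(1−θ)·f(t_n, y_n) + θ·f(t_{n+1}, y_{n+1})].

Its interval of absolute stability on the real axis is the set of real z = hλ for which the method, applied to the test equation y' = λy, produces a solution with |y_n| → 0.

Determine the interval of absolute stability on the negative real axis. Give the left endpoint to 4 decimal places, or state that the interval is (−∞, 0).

On y'=λy, z=hλ:
  y_{n+1} = y_n + z·[6/7·y_n + 1/7·y_{n+1}] ⇒ (1 − 1/7z)y_{n+1} = (1 + 6/7z)y_n
  ⇒ R(z) = (1 + 6/7z)/(1 − 1/7z).

Boundary: |R(x)|=1, x<0.
x=-0.52: |R|=0.5160
R=−1: 1+6/7x = −1+1/7x ⇒ -5/7x=2 ⇒ x=2/(-5/7)=-2.8000
Confirm numerically:
  x=-1.905: |R|=0.49747 <1
  x=-1.733: |R|=0.38910 <1
  x=-1.563: |R|=0.27771 <1
  x=-1.503: |R|=0.23733 <1
  x=-3.328: |R|=1.25562 >1
  x=-3.073: |R|=1.13551 >1
  x=-2.944: |R|=1.07241 >1
So |R|<1 on (-2.8000, 0).

z∈(-2.8000,0).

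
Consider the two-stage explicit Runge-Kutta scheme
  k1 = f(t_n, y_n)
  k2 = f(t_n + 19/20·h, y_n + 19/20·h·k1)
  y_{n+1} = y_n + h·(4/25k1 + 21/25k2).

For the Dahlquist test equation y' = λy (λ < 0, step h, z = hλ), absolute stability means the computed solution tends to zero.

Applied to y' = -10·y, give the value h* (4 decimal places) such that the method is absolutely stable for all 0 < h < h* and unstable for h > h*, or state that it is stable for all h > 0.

(-1.2531,0); λ=-10 ⇒ h* = (500/399)/10 = 0.1253.

Set f=λy, z=hλ:
  k1=λy_n ⇒ h·k1=z·y_n;  k2=λ(1+19/20z)y_n ⇒ h·k2=z(1+19/20z)y_n
  y_{n+1}/y_n = 1 + 4/25z + 21/25z(1+19/20z) = 1 + z + 399/500z²
  ⇒ R(z) = 1 + z + 399/500z².

Find x<0 with |R(x)|<1.
x=-1.03: |R|=0.8166
R=1: x+399/500x²=0 ⇒ x=−500/399=-1.2531; min R=1−1/(4·399/500)=0.6867>−1
Confirm numerically:
  x=-0.904: |R|=0.74814 <1
  x=-0.773: |R|=0.70383 <1
  x=-0.650: |R|=0.68715 <1
  x=-0.518: |R|=0.69612 <1
  x=-1.652: |R|=1.52582 >1
  x=-1.309: |R|=1.05836 >1
  x=-1.303: |R|=1.05185 >1
Stable set (-1.2531, 0).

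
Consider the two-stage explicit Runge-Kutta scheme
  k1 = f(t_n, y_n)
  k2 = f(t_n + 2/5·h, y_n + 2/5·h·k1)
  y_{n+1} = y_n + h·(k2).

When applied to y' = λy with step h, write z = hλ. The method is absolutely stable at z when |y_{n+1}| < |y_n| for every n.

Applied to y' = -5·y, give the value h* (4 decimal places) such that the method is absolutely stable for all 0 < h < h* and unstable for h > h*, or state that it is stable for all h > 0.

Set f=λy, z=hλ:
  k1=λy_n ⇒ h·k1=z·y_n;  k2=λ(1+2/5z)y_n ⇒ h·k2=z(1+2/5z)y_n
  y_{n+1}/y_n = 1 + z(1+2/5z) = 1 + z + 2/5z²
  R(z) = 1 + z + 2/5z².

Need |R(x)|<1, x<0.
x=-1.44: |R|=0.3894
R=1: x+2/5x²=0 ⇒ x=−5/2=-2.5000; min R=1−1/(4·2/5)=0.3750>−1
Confirm numerically:
  x=-2.423: |R|=0.92537 <1
  x=-2.395: |R|=0.89941 <1
  x=-2.301: |R|=0.81684 <1
  x=-2.813: |R|=1.35219 >1
  x=-2.779: |R|=1.31014 >1
  x=-2.716: |R|=1.23466 >1
Interval (-2.5000, 0).

(-2.5000,0); λ=-5 ⇒ h* = (5/2)/5 = 0.5000.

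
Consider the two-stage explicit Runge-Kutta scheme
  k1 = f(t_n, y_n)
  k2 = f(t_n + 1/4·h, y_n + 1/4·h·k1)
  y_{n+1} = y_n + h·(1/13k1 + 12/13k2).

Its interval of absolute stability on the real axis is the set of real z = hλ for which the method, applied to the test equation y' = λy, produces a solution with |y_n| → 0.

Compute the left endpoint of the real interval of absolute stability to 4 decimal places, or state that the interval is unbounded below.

z* = -4.3333.

Test eqn y'=λy, z=hλ:
  k1=λy_n ⇒ h·k1=z·y_n;  k2=λ(1+1/4z)y_n ⇒ h·k2=z(1+1/4z)y_n
  y_{n+1}/y_n = 1 + 1/13z + 12/13z(1+1/4z) = 1 + z + 3/13z²
  ⇒ R(z) = 1 + z + 3/13z².

Find x<0 with |R(x)|<1.
x=-0.64: |R|=0.4545
R=1: x+3/13x²=0 ⇒ x=−13/3=-4.3333; min R=1−1/(4·3/13)=-0.0833>−1
Confirm numerically:
  x=-4.054: |R|=0.73867 <1
  x=-3.655: |R|=0.42785 <1
  x=-2.869: |R|=0.03050 <1
  x=-4.846: |R|=1.57332 >1
  x=-4.735: |R|=1.43890 >1
  x=-4.720: |R|=1.42117 >1
Interval (-4.3333, 0).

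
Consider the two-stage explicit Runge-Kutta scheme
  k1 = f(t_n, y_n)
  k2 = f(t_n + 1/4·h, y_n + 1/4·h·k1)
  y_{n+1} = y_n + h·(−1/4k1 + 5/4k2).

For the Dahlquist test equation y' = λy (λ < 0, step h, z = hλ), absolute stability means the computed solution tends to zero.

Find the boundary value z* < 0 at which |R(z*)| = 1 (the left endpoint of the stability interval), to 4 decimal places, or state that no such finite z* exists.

left endpoint -3.2000.

On y'=λy, z=hλ:
  k1=λy_n ⇒ h·k1=z·y_n;  k2=λ(1+1/4z)y_n ⇒ h·k2=z(1+1/4z)y_n
  y_{n+1}/y_n = 1 − 1/4z + 5/4z(1+1/4z) = 1 + z + 5/16z²
  ⇒ R(z) = 1 + z + 5/16z².

Solve |R(x)|<1 on ℝ⁻.
x=-0.51: |R|=0.5713
R=1: x+5/16x²=0 ⇒ x=−16/5=-3.2000; min R=1−1/(4·5/16)=0.2000>−1
Confirm numerically:
  x=-2.904: |R|=0.73138 <1
  x=-1.920: |R|=0.23200 <1
  x=-1.564: |R|=0.20040 <1
  x=-3.432: |R|=1.24882 >1
  x=-3.339: |R|=1.14504 >1
Interval (-3.2000, 0).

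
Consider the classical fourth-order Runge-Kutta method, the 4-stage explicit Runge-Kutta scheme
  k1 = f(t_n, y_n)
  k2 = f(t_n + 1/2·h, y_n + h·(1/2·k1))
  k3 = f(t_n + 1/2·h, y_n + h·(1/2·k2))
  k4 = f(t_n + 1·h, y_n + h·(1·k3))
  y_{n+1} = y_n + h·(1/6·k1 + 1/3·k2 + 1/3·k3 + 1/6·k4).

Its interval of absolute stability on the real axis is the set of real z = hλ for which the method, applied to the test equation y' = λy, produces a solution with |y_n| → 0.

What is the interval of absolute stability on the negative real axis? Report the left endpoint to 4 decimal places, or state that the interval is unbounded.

(-2.7853, 0).

On y'=λy, z=hλ:
  order 4, 4-stage ⇒ R(z)=1+z+z^2/2+z^3/6+z^4/24
  (e.g. R(-0.58)=0.56040, |R|=0.56040)

Solve |R(x)|<1 on ℝ⁻.
x=-0.58: |R|=0.5604
|R(-2.57)|=0.7210 |R(-2.49)|=0.6387 |R(-1.1)|=0.3442
Bisect:
  x_lo=-3.5150 |R|=2.7849  x_hi=-0.2117 |R|=0.8092
  mid=-1.86335 |R|=0.29671 →hi
  mid=-2.68916 |R|=0.86448 →hi
  mid=-3.10207 |R|=1.59253 →lo
  mid=-2.89562 |R|=1.17948 →lo
  mid=-2.79239 |R|=1.01075 →lo
  mid=-2.74078 |R|=0.93493 →hi
  mid=-2.76658 |R|=0.97216 →hi
  ...
  [-2.78533,-2.78513] ⇒ x*=-2.7853
Interval (-2.7853, 0).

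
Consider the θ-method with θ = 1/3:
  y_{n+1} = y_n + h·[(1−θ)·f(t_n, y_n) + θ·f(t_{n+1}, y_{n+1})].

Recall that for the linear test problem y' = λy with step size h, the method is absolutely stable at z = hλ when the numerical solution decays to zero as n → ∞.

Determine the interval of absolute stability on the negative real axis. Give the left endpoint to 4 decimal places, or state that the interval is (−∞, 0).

(-6.0000, 0).

Test eqn y'=λy, z=hλ:
  y_{n+1} = y_n + z·[2/3·y_n + 1/3·y_{n+1}] ⇒ (1 − 1/3z)y_{n+1} = (1 + 2/3z)y_n
  Hence R(z) = (1 + 2/3z)/(1 − 1/3z).

Boundary: |R(x)|=1, x<0.
x=-1.65: |R|=0.0645
R=−1: 1+2/3x = −1+1/3x ⇒ -1/3x=2 ⇒ x=2/(-1/3)=-6.0000
Confirm numerically:
  x=-5.865: |R|=0.98477 <1
  x=-5.479: |R|=0.93855 <1
  x=-4.167: |R|=0.74424 <1
  x=-2.741: |R|=0.43233 <1
  x=-6.538: |R|=1.05641 >1
  x=-6.521: |R|=1.05472 >1
  x=-6.288: |R|=1.03101 >1
Interval (-6.0000, 0).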